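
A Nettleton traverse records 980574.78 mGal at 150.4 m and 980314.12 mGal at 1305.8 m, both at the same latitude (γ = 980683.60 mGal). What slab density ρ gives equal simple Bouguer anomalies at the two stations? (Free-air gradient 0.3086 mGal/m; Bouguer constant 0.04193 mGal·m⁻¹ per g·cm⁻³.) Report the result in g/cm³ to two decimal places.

Δg_obs = 980314.12 − 980574.78 = -260.66 mGal over Δh = 1305.8 − 150.4 = 1155.4 m
Equal Bouguer anomalies ⇒ Δg_obs + (0.3086 − 0.04193ρ)·Δh = 0
0.3086 − 0.04193ρ = −Δg_obs/Δh = 0.22560
ρ = (0.3086 − 0.22560) / 0.04193 = 1.98 g/cm³

1.98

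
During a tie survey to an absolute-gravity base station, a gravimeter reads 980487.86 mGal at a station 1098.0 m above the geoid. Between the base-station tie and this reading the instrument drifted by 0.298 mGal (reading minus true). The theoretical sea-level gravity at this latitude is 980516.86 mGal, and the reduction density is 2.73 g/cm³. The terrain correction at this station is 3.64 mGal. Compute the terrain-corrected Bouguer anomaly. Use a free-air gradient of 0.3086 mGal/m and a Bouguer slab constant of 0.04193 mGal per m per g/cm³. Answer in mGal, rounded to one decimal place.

Drift-corrected reading = 980487.86 − (0.298) = 980487.562 mGal
Free-air correction = 0.3086 × 1098.0 = 338.84 mGal
Free-air anomaly = 980487.562 − 980516.86 + (338.84) = 309.542 mGal
Bouguer slab correction = 0.04193 × 2.73 × 1098.0 = 125.69 mGal
Simple Bouguer anomaly = 309.542 − (125.69) = 183.852 mGal
Complete Bouguer anomaly = 183.852 + 3.64 = 187.492 mGal

187.5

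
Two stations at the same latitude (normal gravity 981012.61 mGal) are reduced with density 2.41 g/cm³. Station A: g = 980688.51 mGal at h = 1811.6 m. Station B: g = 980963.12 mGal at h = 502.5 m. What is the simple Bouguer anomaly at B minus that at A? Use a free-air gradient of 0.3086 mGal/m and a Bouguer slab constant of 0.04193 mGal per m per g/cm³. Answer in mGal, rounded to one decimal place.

2.9

Δg_SB(A) = 980688.51 − 981012.61 + 0.3086×1811.6 − 0.04193×2.41×1811.6 = 51.90 mGal
Δg_SB(B) = 980963.12 − 981012.61 + 0.3086×502.5 − 0.04193×2.41×502.5 = 54.80 mGal
Difference = 54.80 − (51.90) = 2.90 mGal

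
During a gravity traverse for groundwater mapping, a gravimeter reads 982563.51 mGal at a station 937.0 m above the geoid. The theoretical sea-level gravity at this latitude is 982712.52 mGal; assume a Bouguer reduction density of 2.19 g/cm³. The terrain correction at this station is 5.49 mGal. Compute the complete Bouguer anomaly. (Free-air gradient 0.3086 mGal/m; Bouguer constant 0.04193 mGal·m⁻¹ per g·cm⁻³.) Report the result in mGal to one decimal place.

Free-air correction = 0.3086 × 937.0 = 289.16 mGal
Free-air anomaly = 982563.51 − 982712.52 + (289.16) = 140.15 mGal
Bouguer slab correction = 0.04193 × 2.19 × 937.0 = 86.04 mGal
Simple Bouguer anomaly = 140.15 − (86.04) = 54.11 mGal
Complete Bouguer anomaly = 54.11 + 5.49 = 59.60 mGal

59.6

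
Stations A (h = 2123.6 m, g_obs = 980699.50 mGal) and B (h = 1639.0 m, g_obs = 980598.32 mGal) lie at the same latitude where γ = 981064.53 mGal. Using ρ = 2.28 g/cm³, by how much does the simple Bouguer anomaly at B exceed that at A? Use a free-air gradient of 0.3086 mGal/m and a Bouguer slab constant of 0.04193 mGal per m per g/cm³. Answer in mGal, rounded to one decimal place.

Δg_SB(A) = 980699.50 − 981064.53 + 0.3086×2123.6 − 0.04193×2.28×2123.6 = 87.30 mGal
Δg_SB(B) = 980598.32 − 981064.53 + 0.3086×1639.0 − 0.04193×2.28×1639.0 = -117.10 mGal
Difference = -117.10 − (87.30) = -204.40 mGal

-204.4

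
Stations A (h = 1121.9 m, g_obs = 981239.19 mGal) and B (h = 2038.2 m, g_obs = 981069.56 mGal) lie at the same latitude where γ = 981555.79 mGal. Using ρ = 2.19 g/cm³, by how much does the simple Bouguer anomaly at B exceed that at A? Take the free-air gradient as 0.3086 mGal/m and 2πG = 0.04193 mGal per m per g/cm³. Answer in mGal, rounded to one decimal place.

29.0

Δg_SB(A) = 981239.19 − 981555.79 + 0.3086×1121.9 − 0.04193×2.19×1121.9 = -73.40 mGal
Δg_SB(B) = 981069.56 − 981555.79 + 0.3086×2038.2 − 0.04193×2.19×2038.2 = -44.40 mGal
Difference = -44.40 − (-73.40) = 29.00 mGal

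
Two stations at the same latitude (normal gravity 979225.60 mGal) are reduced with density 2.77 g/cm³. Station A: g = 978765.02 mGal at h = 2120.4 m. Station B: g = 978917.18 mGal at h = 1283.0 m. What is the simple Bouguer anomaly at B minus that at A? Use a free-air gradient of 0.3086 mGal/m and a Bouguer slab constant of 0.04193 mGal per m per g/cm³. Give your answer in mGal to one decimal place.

-9.0

Δg_SB(A) = 978765.02 − 979225.60 + 0.3086×2120.4 − 0.04193×2.77×2120.4 = -52.50 mGal
Δg_SB(B) = 978917.18 − 979225.60 + 0.3086×1283.0 − 0.04193×2.77×1283.0 = -61.50 mGal
Difference = -61.50 − (-52.50) = -9.00 mGal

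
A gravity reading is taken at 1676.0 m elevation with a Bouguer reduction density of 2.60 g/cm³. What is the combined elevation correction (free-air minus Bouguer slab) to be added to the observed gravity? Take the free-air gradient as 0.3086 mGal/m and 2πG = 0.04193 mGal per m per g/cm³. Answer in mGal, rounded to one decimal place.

334.5

Combined gradient = 0.3086 − 0.04193 × 2.60 = 0.1995820 mGal/m
Combined elevation correction = 0.1995820 × 1676.0 = 334.5 mGal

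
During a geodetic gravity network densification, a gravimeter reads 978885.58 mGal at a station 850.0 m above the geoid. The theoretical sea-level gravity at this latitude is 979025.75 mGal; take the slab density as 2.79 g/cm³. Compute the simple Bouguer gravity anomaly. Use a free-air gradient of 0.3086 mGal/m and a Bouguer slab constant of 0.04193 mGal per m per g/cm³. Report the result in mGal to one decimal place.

22.7

Free-air correction = 0.3086 × 850.0 = 262.31 mGal
Free-air anomaly = 978885.58 − 979025.75 + (262.31) = 122.14 mGal
Bouguer slab correction = 0.04193 × 2.79 × 850.0 = 99.44 mGal
Simple Bouguer anomaly = 122.14 − (99.44) = 22.70 mGal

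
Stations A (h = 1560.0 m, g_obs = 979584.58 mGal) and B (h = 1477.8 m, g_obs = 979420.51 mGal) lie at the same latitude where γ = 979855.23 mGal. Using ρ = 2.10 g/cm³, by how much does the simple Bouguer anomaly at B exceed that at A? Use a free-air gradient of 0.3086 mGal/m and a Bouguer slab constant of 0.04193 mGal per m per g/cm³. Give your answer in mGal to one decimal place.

-182.2

Δg_SB(A) = 979584.58 − 979855.23 + 0.3086×1560.0 − 0.04193×2.10×1560.0 = 73.40 mGal
Δg_SB(B) = 979420.51 − 979855.23 + 0.3086×1477.8 − 0.04193×2.10×1477.8 = -108.80 mGal
Difference = -108.80 − (73.40) = -182.20 mGal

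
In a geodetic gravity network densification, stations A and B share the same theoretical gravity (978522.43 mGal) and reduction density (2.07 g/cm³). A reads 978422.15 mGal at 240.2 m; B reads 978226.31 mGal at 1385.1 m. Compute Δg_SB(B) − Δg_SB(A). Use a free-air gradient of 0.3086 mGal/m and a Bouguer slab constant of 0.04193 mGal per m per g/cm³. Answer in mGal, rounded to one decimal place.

58.1

Δg_SB(A) = 978422.15 − 978522.43 + 0.3086×240.2 − 0.04193×2.07×240.2 = -47.00 mGal
Δg_SB(B) = 978226.31 − 978522.43 + 0.3086×1385.1 − 0.04193×2.07×1385.1 = 11.10 mGal
Difference = 11.10 − (-47.00) = 58.10 mGal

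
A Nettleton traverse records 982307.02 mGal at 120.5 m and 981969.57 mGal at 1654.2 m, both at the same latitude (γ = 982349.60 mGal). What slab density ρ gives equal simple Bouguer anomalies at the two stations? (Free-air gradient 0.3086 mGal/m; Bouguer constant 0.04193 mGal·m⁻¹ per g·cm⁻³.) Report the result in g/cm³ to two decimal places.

Δg_obs = 981969.57 − 982307.02 = -337.45 mGal over Δh = 1654.2 − 120.5 = 1533.7 m
Equal Bouguer anomalies ⇒ Δg_obs + (0.3086 − 0.04193ρ)·Δh = 0
0.3086 − 0.04193ρ = −Δg_obs/Δh = 0.22002
ρ = (0.3086 − 0.22002) / 0.04193 = 2.11 g/cm³

2.11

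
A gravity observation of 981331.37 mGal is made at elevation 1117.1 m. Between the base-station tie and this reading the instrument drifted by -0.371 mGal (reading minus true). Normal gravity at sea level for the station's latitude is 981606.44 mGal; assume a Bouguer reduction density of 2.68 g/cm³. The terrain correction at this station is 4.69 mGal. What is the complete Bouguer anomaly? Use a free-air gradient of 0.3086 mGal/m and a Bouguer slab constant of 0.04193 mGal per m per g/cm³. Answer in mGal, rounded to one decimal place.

-50.8

Drift-corrected reading = 981331.37 − (-0.371) = 981331.741 mGal
Free-air correction = 0.3086 × 1117.1 = 344.74 mGal
Free-air anomaly = 981331.741 − 981606.44 + (344.74) = 70.041 mGal
Bouguer slab correction = 0.04193 × 2.68 × 1117.1 = 125.53 mGal
Simple Bouguer anomaly = 70.041 − (125.53) = -55.489 mGal
Complete Bouguer anomaly = -55.489 + 4.69 = -50.799 mGal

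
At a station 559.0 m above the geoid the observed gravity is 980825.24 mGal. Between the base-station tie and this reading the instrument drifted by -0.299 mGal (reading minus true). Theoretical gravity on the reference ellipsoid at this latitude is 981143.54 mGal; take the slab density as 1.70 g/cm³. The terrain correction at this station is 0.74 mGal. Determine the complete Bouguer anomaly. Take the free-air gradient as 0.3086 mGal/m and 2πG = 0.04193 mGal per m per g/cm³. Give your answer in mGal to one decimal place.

Drift-corrected reading = 980825.24 − (-0.299) = 980825.539 mGal
Free-air correction = 0.3086 × 559.0 = 172.51 mGal
Free-air anomaly = 980825.539 − 981143.54 + (172.51) = -145.491 mGal
Bouguer slab correction = 0.04193 × 1.70 × 559.0 = 39.85 mGal
Simple Bouguer anomaly = -145.491 − (39.85) = -185.341 mGal
Complete Bouguer anomaly = -185.341 + 0.74 = -184.601 mGal

-184.6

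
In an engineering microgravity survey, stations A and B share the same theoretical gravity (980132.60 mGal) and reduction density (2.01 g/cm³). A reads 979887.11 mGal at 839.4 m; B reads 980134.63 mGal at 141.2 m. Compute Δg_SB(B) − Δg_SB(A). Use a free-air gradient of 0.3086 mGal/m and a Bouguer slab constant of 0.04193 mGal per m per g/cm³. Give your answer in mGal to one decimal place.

90.9

Δg_SB(A) = 979887.11 − 980132.60 + 0.3086×839.4 − 0.04193×2.01×839.4 = -57.20 mGal
Δg_SB(B) = 980134.63 − 980132.60 + 0.3086×141.2 − 0.04193×2.01×141.2 = 33.70 mGal
Difference = 33.70 − (-57.20) = 90.90 mGal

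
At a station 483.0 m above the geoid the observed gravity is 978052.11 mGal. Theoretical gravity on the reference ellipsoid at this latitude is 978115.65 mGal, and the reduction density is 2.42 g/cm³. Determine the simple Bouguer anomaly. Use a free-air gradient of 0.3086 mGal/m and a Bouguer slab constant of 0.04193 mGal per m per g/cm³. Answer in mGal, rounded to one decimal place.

Free-air correction = 0.3086 × 483.0 = 149.05 mGal
Free-air anomaly = 978052.11 − 978115.65 + (149.05) = 85.51 mGal
Bouguer slab correction = 0.04193 × 2.42 × 483.0 = 49.01 mGal
Simple Bouguer anomaly = 85.51 − (49.01) = 36.50 mGal

36.5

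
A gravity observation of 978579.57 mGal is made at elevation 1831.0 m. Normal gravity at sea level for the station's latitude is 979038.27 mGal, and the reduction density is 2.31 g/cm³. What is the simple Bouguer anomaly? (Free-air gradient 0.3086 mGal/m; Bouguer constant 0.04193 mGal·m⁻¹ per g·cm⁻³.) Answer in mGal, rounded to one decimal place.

-71.0

Free-air correction = 0.3086 × 1831.0 = 565.05 mGal
Free-air anomaly = 978579.57 − 979038.27 + (565.05) = 106.35 mGal
Bouguer slab correction = 0.04193 × 2.31 × 1831.0 = 177.35 mGal
Simple Bouguer anomaly = 106.35 − (177.35) = -71.00 mGal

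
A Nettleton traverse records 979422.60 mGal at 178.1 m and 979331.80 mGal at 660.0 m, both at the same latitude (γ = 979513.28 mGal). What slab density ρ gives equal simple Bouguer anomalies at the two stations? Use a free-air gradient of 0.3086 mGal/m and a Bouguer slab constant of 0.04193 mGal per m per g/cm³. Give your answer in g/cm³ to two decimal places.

2.87

Δg_obs = 979331.80 − 979422.60 = -90.80 mGal over Δh = 660.0 − 178.1 = 481.9 m
Equal Bouguer anomalies ⇒ Δg_obs + (0.3086 − 0.04193ρ)·Δh = 0
0.3086 − 0.04193ρ = −Δg_obs/Δh = 0.18842
ρ = (0.3086 − 0.18842) / 0.04193 = 2.87 g/cm³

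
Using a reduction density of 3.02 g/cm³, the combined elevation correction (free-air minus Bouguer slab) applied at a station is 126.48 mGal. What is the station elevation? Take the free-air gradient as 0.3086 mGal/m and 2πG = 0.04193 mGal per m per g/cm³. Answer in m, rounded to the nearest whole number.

695

Combined gradient = 0.3086 − 0.04193 × 3.02 = 0.1819714 mGal/m
h = 126.48 / 0.1819714 = 695.05 m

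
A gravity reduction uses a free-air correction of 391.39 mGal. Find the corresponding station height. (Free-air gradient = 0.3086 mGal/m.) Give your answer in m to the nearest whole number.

1268

h = 391.39 / 0.3086 = 1268.28 m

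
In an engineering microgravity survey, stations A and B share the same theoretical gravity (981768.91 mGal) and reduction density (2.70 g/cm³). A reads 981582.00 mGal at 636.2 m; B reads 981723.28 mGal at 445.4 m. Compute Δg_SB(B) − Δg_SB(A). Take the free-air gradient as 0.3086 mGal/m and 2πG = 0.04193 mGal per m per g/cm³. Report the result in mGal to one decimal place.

104.0

Δg_SB(A) = 981582.00 − 981768.91 + 0.3086×636.2 − 0.04193×2.70×636.2 = -62.60 mGal
Δg_SB(B) = 981723.28 − 981768.91 + 0.3086×445.4 − 0.04193×2.70×445.4 = 41.40 mGal
Difference = 41.40 − (-62.60) = 104.00 mGal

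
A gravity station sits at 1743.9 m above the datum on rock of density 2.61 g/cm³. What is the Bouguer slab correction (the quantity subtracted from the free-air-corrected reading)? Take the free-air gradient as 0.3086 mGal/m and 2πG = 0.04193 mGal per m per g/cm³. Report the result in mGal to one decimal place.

190.8

Bouguer slab correction = 0.04193 × 2.61 × 1743.9 = 190.8 mGal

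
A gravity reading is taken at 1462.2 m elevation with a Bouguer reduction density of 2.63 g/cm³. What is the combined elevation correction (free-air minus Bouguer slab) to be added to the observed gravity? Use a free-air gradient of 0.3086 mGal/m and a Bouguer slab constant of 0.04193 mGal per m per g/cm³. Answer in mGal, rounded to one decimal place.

290.0

Combined gradient = 0.3086 − 0.04193 × 2.63 = 0.1983241 mGal/m
Combined elevation correction = 0.1983241 × 1462.2 = 290.0 mGal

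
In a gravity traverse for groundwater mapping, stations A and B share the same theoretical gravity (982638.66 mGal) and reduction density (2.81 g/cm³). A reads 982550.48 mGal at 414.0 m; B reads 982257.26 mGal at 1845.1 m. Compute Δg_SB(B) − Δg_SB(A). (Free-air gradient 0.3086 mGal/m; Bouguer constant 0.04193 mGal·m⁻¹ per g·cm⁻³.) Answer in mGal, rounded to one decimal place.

Δg_SB(A) = 982550.48 − 982638.66 + 0.3086×414.0 − 0.04193×2.81×414.0 = -9.20 mGal
Δg_SB(B) = 982257.26 − 982638.66 + 0.3086×1845.1 − 0.04193×2.81×1845.1 = -29.40 mGal
Difference = -29.40 − (-9.20) = -20.20 mGal

-20.2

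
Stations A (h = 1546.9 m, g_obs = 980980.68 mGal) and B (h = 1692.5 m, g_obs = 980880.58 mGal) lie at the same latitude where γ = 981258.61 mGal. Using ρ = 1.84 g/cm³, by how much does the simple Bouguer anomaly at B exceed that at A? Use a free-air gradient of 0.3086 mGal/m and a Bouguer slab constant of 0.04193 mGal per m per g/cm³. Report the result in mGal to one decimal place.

-66.4

Δg_SB(A) = 980980.68 − 981258.61 + 0.3086×1546.9 − 0.04193×1.84×1546.9 = 80.10 mGal
Δg_SB(B) = 980880.58 − 981258.61 + 0.3086×1692.5 − 0.04193×1.84×1692.5 = 13.70 mGal
Difference = 13.70 − (80.10) = -66.40 mGal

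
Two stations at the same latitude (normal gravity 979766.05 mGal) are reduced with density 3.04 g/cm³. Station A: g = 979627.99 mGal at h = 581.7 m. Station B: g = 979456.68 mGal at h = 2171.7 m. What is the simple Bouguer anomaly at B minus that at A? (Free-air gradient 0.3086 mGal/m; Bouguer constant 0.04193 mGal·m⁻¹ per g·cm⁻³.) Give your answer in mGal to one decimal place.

Δg_SB(A) = 979627.99 − 979766.05 + 0.3086×581.7 − 0.04193×3.04×581.7 = -32.70 mGal
Δg_SB(B) = 979456.68 − 979766.05 + 0.3086×2171.7 − 0.04193×3.04×2171.7 = 84.00 mGal
Difference = 84.00 − (-32.70) = 116.70 mGal

116.7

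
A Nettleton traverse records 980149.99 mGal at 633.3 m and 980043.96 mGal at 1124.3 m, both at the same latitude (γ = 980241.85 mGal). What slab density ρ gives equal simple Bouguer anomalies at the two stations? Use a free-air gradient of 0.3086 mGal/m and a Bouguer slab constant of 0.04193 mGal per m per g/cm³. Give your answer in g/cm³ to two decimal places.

2.21

Δg_obs = 980043.96 − 980149.99 = -106.03 mGal over Δh = 1124.3 − 633.3 = 491.0 m
Equal Bouguer anomalies ⇒ Δg_obs + (0.3086 − 0.04193ρ)·Δh = 0
0.3086 − 0.04193ρ = −Δg_obs/Δh = 0.21595
ρ = (0.3086 − 0.21595) / 0.04193 = 2.21 g/cm³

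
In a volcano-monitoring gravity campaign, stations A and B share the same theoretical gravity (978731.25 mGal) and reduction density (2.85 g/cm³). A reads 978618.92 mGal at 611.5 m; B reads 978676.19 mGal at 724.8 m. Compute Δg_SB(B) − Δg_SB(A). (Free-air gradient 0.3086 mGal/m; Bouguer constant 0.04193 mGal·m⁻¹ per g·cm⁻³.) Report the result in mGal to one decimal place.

Δg_SB(A) = 978618.92 − 978731.25 + 0.3086×611.5 − 0.04193×2.85×611.5 = 3.30 mGal
Δg_SB(B) = 978676.19 − 978731.25 + 0.3086×724.8 − 0.04193×2.85×724.8 = 82.00 mGal
Difference = 82.00 − (3.30) = 78.70 mGal

78.7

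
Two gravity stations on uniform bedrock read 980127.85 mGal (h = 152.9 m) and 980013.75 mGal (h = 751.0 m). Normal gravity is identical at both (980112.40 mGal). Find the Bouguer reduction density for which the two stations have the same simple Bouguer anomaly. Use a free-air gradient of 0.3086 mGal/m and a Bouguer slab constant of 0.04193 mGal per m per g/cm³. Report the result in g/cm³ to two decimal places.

2.81

Δg_obs = 980013.75 − 980127.85 = -114.10 mGal over Δh = 751.0 − 152.9 = 598.1 m
Equal Bouguer anomalies ⇒ Δg_obs + (0.3086 − 0.04193ρ)·Δh = 0
0.3086 − 0.04193ρ = −Δg_obs/Δh = 0.19077
ρ = (0.3086 − 0.19077) / 0.04193 = 2.81 g/cm³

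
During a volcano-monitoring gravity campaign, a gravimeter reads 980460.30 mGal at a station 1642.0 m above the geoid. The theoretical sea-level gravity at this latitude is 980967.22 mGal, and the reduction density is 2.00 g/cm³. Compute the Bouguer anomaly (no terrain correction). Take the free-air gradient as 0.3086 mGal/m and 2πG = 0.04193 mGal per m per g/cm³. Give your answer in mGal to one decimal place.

-137.9

Free-air correction = 0.3086 × 1642.0 = 506.72 mGal
Free-air anomaly = 980460.30 − 980967.22 + (506.72) = -0.20 mGal
Bouguer slab correction = 0.04193 × 2.00 × 1642.0 = 137.70 mGal
Simple Bouguer anomaly = -0.20 − (137.70) = -137.90 mGal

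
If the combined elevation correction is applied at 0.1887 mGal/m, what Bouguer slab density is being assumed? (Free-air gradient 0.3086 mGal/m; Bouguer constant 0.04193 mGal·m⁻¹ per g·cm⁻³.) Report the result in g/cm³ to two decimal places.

0.1887 = 0.3086 − 0.04193 × ρ
ρ = (0.3086 − 0.1887) / 0.04193 = 2.86 g/cm³

2.86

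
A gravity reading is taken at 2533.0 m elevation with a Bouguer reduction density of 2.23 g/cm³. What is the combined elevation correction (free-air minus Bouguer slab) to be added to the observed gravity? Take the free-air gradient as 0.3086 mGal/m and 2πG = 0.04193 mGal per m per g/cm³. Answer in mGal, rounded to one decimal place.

544.8

Combined gradient = 0.3086 − 0.04193 × 2.23 = 0.2150961 mGal/m
Combined elevation correction = 0.2150961 × 2533.0 = 544.8 mGal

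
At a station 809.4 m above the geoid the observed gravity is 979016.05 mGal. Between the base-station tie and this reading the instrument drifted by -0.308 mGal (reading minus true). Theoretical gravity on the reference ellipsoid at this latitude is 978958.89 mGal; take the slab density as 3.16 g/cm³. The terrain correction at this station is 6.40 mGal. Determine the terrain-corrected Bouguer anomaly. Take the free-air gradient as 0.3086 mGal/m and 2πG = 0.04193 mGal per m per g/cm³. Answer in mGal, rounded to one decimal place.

Drift-corrected reading = 979016.05 − (-0.308) = 979016.358 mGal
Free-air correction = 0.3086 × 809.4 = 249.78 mGal
Free-air anomaly = 979016.358 − 978958.89 + (249.78) = 307.248 mGal
Bouguer slab correction = 0.04193 × 3.16 × 809.4 = 107.24 mGal
Simple Bouguer anomaly = 307.248 − (107.24) = 200.008 mGal
Complete Bouguer anomaly = 200.008 + 6.40 = 206.408 mGal

206.4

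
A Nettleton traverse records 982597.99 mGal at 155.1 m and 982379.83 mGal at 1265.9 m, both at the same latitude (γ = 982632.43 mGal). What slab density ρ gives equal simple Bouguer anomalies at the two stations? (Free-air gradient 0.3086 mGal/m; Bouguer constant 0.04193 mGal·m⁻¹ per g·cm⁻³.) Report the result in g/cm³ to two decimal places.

2.68

Δg_obs = 982379.83 − 982597.99 = -218.16 mGal over Δh = 1265.9 − 155.1 = 1110.8 m
Equal Bouguer anomalies ⇒ Δg_obs + (0.3086 − 0.04193ρ)·Δh = 0
0.3086 − 0.04193ρ = −Δg_obs/Δh = 0.19640
ρ = (0.3086 − 0.19640) / 0.04193 = 2.68 g/cm³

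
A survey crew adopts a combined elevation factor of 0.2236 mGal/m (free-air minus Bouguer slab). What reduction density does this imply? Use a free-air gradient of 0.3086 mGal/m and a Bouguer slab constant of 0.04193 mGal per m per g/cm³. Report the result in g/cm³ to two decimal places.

2.03

0.2236 = 0.3086 − 0.04193 × ρ
ρ = (0.3086 − 0.2236) / 0.04193 = 2.03 g/cm³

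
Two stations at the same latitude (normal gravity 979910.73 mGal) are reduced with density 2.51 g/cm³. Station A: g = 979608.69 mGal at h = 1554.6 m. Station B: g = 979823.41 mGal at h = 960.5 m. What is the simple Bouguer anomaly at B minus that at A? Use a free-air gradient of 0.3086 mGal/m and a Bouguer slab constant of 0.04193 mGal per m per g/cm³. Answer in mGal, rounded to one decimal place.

93.9

Δg_SB(A) = 979608.69 − 979910.73 + 0.3086×1554.6 − 0.04193×2.51×1554.6 = 14.10 mGal
Δg_SB(B) = 979823.41 − 979910.73 + 0.3086×960.5 − 0.04193×2.51×960.5 = 108.00 mGal
Difference = 108.00 − (14.10) = 93.90 mGal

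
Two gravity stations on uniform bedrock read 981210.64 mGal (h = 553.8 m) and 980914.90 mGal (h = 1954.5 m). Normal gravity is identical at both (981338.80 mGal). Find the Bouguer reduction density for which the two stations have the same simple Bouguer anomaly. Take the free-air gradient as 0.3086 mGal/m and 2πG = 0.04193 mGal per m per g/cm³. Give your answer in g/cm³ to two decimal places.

2.32

Δg_obs = 980914.90 − 981210.64 = -295.74 mGal over Δh = 1954.5 − 553.8 = 1400.7 m
Equal Bouguer anomalies ⇒ Δg_obs + (0.3086 − 0.04193ρ)·Δh = 0
0.3086 − 0.04193ρ = −Δg_obs/Δh = 0.21114
ρ = (0.3086 − 0.21114) / 0.04193 = 2.32 g/cm³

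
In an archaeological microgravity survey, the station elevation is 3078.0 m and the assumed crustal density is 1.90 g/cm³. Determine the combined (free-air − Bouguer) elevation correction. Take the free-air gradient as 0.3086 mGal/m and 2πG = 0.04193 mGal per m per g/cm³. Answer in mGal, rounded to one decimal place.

Combined gradient = 0.3086 − 0.04193 × 1.90 = 0.2289330 mGal/m
Combined elevation correction = 0.2289330 × 3078.0 = 704.7 mGal

704.7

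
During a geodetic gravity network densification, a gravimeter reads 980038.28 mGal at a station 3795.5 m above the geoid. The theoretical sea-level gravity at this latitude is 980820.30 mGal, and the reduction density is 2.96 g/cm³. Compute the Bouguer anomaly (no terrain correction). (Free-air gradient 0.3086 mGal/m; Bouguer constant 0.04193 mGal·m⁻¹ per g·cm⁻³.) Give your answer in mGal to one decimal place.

-81.8

Free-air correction = 0.3086 × 3795.5 = 1171.29 mGal
Free-air anomaly = 980038.28 − 980820.30 + (1171.29) = 389.27 mGal
Bouguer slab correction = 0.04193 × 2.96 × 3795.5 = 471.07 mGal
Simple Bouguer anomaly = 389.27 − (471.07) = -81.80 mGal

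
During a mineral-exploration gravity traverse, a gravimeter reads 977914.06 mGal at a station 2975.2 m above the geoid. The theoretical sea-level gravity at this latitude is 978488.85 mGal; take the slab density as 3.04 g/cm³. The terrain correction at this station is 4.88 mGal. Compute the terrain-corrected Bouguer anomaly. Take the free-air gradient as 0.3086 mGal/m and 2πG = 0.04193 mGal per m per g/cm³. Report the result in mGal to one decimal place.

Free-air correction = 0.3086 × 2975.2 = 918.15 mGal
Free-air anomaly = 977914.06 − 978488.85 + (918.15) = 343.36 mGal
Bouguer slab correction = 0.04193 × 3.04 × 2975.2 = 379.24 mGal
Simple Bouguer anomaly = 343.36 − (379.24) = -35.88 mGal
Complete Bouguer anomaly = -35.88 + 4.88 = -31.00 mGal

-31.0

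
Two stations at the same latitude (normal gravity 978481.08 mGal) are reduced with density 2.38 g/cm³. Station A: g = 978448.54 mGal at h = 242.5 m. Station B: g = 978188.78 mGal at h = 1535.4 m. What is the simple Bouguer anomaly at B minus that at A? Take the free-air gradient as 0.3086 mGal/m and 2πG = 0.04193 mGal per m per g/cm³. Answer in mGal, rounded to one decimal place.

Δg_SB(A) = 978448.54 − 978481.08 + 0.3086×242.5 − 0.04193×2.38×242.5 = 18.10 mGal
Δg_SB(B) = 978188.78 − 978481.08 + 0.3086×1535.4 − 0.04193×2.38×1535.4 = 28.30 mGal
Difference = 28.30 − (18.10) = 10.20 mGal

10.2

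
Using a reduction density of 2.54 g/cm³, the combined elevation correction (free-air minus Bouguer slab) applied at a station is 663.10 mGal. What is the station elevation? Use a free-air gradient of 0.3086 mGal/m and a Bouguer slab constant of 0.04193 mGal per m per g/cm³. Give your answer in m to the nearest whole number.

3281

Combined gradient = 0.3086 − 0.04193 × 2.54 = 0.2020978 mGal/m
h = 663.10 / 0.2020978 = 3281.08 m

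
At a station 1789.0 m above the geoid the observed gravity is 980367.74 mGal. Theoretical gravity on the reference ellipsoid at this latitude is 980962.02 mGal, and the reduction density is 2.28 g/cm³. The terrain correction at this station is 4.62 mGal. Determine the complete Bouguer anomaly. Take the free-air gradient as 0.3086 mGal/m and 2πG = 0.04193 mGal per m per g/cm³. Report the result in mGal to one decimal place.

-208.6

Free-air correction = 0.3086 × 1789.0 = 552.09 mGal
Free-air anomaly = 980367.74 − 980962.02 + (552.09) = -42.19 mGal
Bouguer slab correction = 0.04193 × 2.28 × 1789.0 = 171.03 mGal
Simple Bouguer anomaly = -42.19 − (171.03) = -213.22 mGal
Complete Bouguer anomaly = -213.22 + 4.62 = -208.60 mGal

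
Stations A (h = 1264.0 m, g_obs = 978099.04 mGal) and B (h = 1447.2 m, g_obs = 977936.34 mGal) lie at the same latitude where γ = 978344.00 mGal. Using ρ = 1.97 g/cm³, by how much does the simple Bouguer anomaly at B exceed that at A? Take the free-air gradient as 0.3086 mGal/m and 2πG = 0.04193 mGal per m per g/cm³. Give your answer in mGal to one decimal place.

Δg_SB(A) = 978099.04 − 978344.00 + 0.3086×1264.0 − 0.04193×1.97×1264.0 = 40.70 mGal
Δg_SB(B) = 977936.34 − 978344.00 + 0.3086×1447.2 − 0.04193×1.97×1447.2 = -80.60 mGal
Difference = -80.60 − (40.70) = -121.30 mGal

-121.3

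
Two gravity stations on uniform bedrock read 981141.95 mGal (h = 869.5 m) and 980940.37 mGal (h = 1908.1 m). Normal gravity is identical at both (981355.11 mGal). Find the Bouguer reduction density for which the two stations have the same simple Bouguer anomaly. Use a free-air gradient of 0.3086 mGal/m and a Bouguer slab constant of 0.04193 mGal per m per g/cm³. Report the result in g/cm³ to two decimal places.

Δg_obs = 980940.37 − 981141.95 = -201.58 mGal over Δh = 1908.1 − 869.5 = 1038.6 m
Equal Bouguer anomalies ⇒ Δg_obs + (0.3086 − 0.04193ρ)·Δh = 0
0.3086 − 0.04193ρ = −Δg_obs/Δh = 0.19409
ρ = (0.3086 − 0.19409) / 0.04193 = 2.73 g/cm³

2.73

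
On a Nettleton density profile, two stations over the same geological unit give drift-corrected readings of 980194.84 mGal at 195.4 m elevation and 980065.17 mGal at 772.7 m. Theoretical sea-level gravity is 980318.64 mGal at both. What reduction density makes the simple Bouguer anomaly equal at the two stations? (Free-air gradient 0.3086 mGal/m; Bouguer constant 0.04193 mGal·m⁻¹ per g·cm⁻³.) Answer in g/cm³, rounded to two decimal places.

Δg_obs = 980065.17 − 980194.84 = -129.67 mGal over Δh = 772.7 − 195.4 = 577.3 m
Equal Bouguer anomalies ⇒ Δg_obs + (0.3086 − 0.04193ρ)·Δh = 0
0.3086 − 0.04193ρ = −Δg_obs/Δh = 0.22461
ρ = (0.3086 − 0.22461) / 0.04193 = 2.00 g/cm³

2.00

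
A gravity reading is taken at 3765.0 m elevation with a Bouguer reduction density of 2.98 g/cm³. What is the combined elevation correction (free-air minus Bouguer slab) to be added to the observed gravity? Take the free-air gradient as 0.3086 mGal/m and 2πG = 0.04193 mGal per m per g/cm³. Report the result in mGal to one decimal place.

Combined gradient = 0.3086 − 0.04193 × 2.98 = 0.1836486 mGal/m
Combined elevation correction = 0.1836486 × 3765.0 = 691.4 mGal

691.4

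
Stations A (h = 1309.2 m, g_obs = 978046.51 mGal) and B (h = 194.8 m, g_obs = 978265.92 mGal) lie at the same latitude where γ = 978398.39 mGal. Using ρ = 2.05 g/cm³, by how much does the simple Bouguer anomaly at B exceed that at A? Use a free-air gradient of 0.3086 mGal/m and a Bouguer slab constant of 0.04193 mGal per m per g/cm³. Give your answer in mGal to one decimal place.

Δg_SB(A) = 978046.51 − 978398.39 + 0.3086×1309.2 − 0.04193×2.05×1309.2 = -60.40 mGal
Δg_SB(B) = 978265.92 − 978398.39 + 0.3086×194.8 − 0.04193×2.05×194.8 = -89.10 mGal
Difference = -89.10 − (-60.40) = -28.70 mGal

-28.7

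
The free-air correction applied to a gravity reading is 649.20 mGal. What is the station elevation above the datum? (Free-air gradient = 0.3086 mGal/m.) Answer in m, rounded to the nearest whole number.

2104

h = 649.20 / 0.3086 = 2103.69 m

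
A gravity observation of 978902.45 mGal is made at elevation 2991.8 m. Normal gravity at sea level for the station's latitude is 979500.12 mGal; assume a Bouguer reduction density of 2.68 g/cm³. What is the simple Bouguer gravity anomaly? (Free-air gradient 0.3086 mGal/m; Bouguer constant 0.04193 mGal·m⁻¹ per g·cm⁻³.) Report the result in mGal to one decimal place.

-10.6

Free-air correction = 0.3086 × 2991.8 = 923.27 mGal
Free-air anomaly = 978902.45 − 979500.12 + (923.27) = 325.60 mGal
Bouguer slab correction = 0.04193 × 2.68 × 2991.8 = 336.20 mGal
Simple Bouguer anomaly = 325.60 − (336.20) = -10.60 mGal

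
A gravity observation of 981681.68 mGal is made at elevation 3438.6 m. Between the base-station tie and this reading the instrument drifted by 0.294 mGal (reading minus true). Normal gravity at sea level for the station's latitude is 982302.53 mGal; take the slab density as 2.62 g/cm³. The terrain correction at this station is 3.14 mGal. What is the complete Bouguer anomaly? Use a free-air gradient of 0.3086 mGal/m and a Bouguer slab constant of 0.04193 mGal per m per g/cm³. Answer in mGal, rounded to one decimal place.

Drift-corrected reading = 981681.68 − (0.294) = 981681.386 mGal
Free-air correction = 0.3086 × 3438.6 = 1061.15 mGal
Free-air anomaly = 981681.386 − 982302.53 + (1061.15) = 440.006 mGal
Bouguer slab correction = 0.04193 × 2.62 × 3438.6 = 377.75 mGal
Simple Bouguer anomaly = 440.006 − (377.75) = 62.256 mGal
Complete Bouguer anomaly = 62.256 + 3.14 = 65.396 mGal

65.4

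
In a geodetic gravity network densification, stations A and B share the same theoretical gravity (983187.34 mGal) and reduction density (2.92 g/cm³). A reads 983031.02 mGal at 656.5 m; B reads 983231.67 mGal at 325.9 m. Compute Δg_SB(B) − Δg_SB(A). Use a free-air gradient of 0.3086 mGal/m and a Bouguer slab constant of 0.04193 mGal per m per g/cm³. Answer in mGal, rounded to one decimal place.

139.1

Δg_SB(A) = 983031.02 − 983187.34 + 0.3086×656.5 − 0.04193×2.92×656.5 = -34.10 mGal
Δg_SB(B) = 983231.67 − 983187.34 + 0.3086×325.9 − 0.04193×2.92×325.9 = 105.00 mGal
Difference = 105.00 − (-34.10) = 139.10 mGal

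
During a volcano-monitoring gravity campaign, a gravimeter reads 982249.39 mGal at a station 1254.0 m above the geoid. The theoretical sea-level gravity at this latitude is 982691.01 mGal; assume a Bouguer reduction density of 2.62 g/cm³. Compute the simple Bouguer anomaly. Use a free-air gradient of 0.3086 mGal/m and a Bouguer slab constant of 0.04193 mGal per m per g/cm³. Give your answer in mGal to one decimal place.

-192.4

Free-air correction = 0.3086 × 1254.0 = 386.98 mGal
Free-air anomaly = 982249.39 − 982691.01 + (386.98) = -54.64 mGal
Bouguer slab correction = 0.04193 × 2.62 × 1254.0 = 137.76 mGal
Simple Bouguer anomaly = -54.64 − (137.76) = -192.40 mGal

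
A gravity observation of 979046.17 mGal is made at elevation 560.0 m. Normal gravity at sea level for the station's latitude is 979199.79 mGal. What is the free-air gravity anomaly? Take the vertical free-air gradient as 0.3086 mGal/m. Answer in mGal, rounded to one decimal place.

19.2

Free-air correction = 0.3086 × 560.0 = 172.82 mGal
Free-air anomaly = 979046.17 − 979199.79 + (172.82) = 19.20 mGal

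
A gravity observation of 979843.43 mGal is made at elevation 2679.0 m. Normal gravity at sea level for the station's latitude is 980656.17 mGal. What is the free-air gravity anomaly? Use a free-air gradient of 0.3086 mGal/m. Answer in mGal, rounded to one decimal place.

14.0

Free-air correction = 0.3086 × 2679.0 = 826.74 mGal
Free-air anomaly = 979843.43 − 980656.17 + (826.74) = 14.00 mGal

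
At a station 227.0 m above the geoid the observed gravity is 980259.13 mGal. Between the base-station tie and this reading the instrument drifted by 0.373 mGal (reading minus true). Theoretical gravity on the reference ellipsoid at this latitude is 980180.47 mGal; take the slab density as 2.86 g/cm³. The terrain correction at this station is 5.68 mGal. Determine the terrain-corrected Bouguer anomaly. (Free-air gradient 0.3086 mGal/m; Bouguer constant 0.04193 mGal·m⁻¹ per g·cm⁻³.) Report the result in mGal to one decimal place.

126.8

Drift-corrected reading = 980259.13 − (0.373) = 980258.757 mGal
Free-air correction = 0.3086 × 227.0 = 70.05 mGal
Free-air anomaly = 980258.757 − 980180.47 + (70.05) = 148.337 mGal
Bouguer slab correction = 0.04193 × 2.86 × 227.0 = 27.22 mGal
Simple Bouguer anomaly = 148.337 − (27.22) = 121.117 mGal
Complete Bouguer anomaly = 121.117 + 5.68 = 126.797 mGal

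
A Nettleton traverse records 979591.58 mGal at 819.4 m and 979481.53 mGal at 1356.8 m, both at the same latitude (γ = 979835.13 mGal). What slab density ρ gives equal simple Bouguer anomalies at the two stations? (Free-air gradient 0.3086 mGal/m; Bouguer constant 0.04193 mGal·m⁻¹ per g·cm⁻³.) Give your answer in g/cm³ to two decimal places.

2.48

Δg_obs = 979481.53 − 979591.58 = -110.05 mGal over Δh = 1356.8 − 819.4 = 537.4 m
Equal Bouguer anomalies ⇒ Δg_obs + (0.3086 − 0.04193ρ)·Δh = 0
0.3086 − 0.04193ρ = −Δg_obs/Δh = 0.20478
ρ = (0.3086 − 0.20478) / 0.04193 = 2.48 g/cm³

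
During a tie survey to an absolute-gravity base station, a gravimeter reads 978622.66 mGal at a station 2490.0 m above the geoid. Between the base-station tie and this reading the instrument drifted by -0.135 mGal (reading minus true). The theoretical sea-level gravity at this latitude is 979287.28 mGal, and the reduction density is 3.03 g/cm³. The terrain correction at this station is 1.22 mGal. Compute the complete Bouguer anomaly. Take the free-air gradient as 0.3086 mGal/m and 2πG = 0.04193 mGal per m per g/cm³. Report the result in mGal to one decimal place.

-211.2

Drift-corrected reading = 978622.66 − (-0.135) = 978622.795 mGal
Free-air correction = 0.3086 × 2490.0 = 768.41 mGal
Free-air anomaly = 978622.795 − 979287.28 + (768.41) = 103.925 mGal
Bouguer slab correction = 0.04193 × 3.03 × 2490.0 = 316.35 mGal
Simple Bouguer anomaly = 103.925 − (316.35) = -212.425 mGal
Complete Bouguer anomaly = -212.425 + 1.22 = -211.205 mGal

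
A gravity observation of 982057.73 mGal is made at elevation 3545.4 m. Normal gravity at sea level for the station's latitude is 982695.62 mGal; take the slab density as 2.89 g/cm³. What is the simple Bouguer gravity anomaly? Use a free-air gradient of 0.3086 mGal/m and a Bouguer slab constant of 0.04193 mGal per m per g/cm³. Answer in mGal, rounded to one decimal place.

Free-air correction = 0.3086 × 3545.4 = 1094.11 mGal
Free-air anomaly = 982057.73 − 982695.62 + (1094.11) = 456.22 mGal
Bouguer slab correction = 0.04193 × 2.89 × 3545.4 = 429.62 mGal
Simple Bouguer anomaly = 456.22 − (429.62) = 26.60 mGal

26.6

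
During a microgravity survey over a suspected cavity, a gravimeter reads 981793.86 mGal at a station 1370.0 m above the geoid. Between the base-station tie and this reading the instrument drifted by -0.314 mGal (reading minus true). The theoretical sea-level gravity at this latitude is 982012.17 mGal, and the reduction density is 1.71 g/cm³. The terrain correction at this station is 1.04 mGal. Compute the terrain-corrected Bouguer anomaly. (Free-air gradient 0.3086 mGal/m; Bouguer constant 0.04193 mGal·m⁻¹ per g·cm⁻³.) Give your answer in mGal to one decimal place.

107.6

Drift-corrected reading = 981793.86 − (-0.314) = 981794.174 mGal
Free-air correction = 0.3086 × 1370.0 = 422.78 mGal
Free-air anomaly = 981794.174 − 982012.17 + (422.78) = 204.784 mGal
Bouguer slab correction = 0.04193 × 1.71 × 1370.0 = 98.23 mGal
Simple Bouguer anomaly = 204.784 − (98.23) = 106.554 mGal
Complete Bouguer anomaly = 106.554 + 1.04 = 107.594 mGal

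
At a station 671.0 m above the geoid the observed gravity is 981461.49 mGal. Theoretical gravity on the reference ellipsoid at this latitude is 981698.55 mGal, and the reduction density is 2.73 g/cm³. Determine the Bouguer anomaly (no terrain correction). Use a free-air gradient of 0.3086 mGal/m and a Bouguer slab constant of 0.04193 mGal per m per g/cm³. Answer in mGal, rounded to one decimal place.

Free-air correction = 0.3086 × 671.0 = 207.07 mGal
Free-air anomaly = 981461.49 − 981698.55 + (207.07) = -29.99 mGal
Bouguer slab correction = 0.04193 × 2.73 × 671.0 = 76.81 mGal
Simple Bouguer anomaly = -29.99 − (76.81) = -106.80 mGal

-106.8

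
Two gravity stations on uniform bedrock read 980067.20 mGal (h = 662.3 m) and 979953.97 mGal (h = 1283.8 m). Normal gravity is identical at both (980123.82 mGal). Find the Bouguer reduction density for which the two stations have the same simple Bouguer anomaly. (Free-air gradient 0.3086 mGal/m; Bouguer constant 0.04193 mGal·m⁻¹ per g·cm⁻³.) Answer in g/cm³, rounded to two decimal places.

3.01

Δg_obs = 979953.97 − 980067.20 = -113.23 mGal over Δh = 1283.8 − 662.3 = 621.5 m
Equal Bouguer anomalies ⇒ Δg_obs + (0.3086 − 0.04193ρ)·Δh = 0
0.3086 − 0.04193ρ = −Δg_obs/Δh = 0.18219
ρ = (0.3086 − 0.18219) / 0.04193 = 3.01 g/cm³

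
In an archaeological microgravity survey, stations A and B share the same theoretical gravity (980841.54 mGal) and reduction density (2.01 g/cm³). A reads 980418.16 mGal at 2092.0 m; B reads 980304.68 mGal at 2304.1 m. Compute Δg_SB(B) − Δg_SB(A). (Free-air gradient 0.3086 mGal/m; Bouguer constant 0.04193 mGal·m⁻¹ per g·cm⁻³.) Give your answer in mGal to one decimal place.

-65.9

Δg_SB(A) = 980418.16 − 980841.54 + 0.3086×2092.0 − 0.04193×2.01×2092.0 = 45.90 mGal
Δg_SB(B) = 980304.68 − 980841.54 + 0.3086×2304.1 − 0.04193×2.01×2304.1 = -20.00 mGal
Difference = -20.00 − (45.90) = -65.90 mGal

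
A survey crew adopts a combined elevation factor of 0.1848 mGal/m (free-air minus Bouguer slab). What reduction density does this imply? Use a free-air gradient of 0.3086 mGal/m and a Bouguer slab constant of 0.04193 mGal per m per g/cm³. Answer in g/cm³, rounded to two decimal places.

2.95

0.1848 = 0.3086 − 0.04193 × ρ
ρ = (0.3086 − 0.1848) / 0.04193 = 2.95 g/cm³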